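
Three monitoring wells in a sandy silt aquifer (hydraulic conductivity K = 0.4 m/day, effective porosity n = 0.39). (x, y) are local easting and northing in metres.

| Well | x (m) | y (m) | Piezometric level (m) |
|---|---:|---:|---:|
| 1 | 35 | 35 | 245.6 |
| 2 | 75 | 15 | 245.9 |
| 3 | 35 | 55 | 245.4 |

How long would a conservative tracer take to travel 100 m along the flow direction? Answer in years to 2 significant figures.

Taking 1 as reference: 2−1 = (40, -20, +0.3); 3−1 = (0, 20, -0.2).
Determinant of the coordinate differences = 40·20 − 0·(-20) = 800.
∂h/∂x = [(+0.3)·20 − (-0.2)·(-20)] / 800 = +0.002500
∂h/∂y = [40·(-0.2) − 0·(+0.3)] / 800 = -0.010000
|∇h| = √(0.002500² + -0.010000²) = 0.01031
Seepage velocity v = K·i/n = 0.4 × 0.01031 / 0.39 = 0.01057 m/day.
t = 100 / 0.01057 = 9461 days = 25.9 years.

26 years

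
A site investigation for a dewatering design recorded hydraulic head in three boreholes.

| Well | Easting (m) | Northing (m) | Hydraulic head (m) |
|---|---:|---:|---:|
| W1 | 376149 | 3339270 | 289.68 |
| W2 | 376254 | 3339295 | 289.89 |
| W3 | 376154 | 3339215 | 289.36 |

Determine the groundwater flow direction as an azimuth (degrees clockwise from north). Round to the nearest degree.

With h = a·x + b·y + c and W1 as origin, the differences give:
  105·a + 25·b = +0.21
  5·a + (-55)·b = -0.32
Eliminate b (×(-55) and ×25, subtract): -5900·a = -3.550 → a = ∂h/∂x = +0.0006017
Back-substitute: b = ∂h/∂y = +0.005873.
Flow direction (−∇h) has components (-0.0006017 E, -0.005873 N).
Azimuth = atan2(E, N) = atan2(-0.0006017, -0.005873) = 185.8° ≈ 186°.

186°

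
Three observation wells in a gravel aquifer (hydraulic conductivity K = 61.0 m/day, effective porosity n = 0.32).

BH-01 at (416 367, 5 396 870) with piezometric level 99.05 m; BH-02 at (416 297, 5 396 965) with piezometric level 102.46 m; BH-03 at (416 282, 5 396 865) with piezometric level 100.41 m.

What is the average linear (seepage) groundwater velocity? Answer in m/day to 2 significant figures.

Differences from BH-01: to BH-02 (Δx, Δy, Δh) = (-70, 95, +3.41); to BH-03 = (-85, -5, +1.36).
Determinant of the coordinate differences = (-70)·(-5) − (-85)·95 = 8425.
∂h/∂x = [(+3.41)·(-5) − (+1.36)·95] / 8425 = -0.01736
∂h/∂y = [(-70)·(+1.36) − (-85)·(+3.41)] / 8425 = +0.02310
|∇h| = √(-0.01736² + 0.02310²) = 0.0289
Seepage velocity v = K·i/n = 61.0 × 0.0289 / 0.32 = 5.509 m/day.

5.5 m/day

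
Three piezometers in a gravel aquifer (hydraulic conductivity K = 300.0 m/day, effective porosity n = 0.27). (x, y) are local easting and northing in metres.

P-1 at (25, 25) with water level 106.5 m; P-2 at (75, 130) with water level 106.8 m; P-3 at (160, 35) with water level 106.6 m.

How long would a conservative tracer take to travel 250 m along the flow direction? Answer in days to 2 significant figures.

Three-point gradient (reference P-1): Δ to P-2 = (50, 105, +0.3), Δ to P-3 = (135, 10, +0.1).
∂h/∂x = +0.0005484, ∂h/∂y = +0.002596 (det = -13675).
|∇h| = √(0.0005484² + 0.002596²) = 0.002653
Seepage velocity v = K·i/n = 300.0 × 0.002653 / 0.27 = 2.948 m/day.
t = 250 / 2.948 = 84.8 days.

85 days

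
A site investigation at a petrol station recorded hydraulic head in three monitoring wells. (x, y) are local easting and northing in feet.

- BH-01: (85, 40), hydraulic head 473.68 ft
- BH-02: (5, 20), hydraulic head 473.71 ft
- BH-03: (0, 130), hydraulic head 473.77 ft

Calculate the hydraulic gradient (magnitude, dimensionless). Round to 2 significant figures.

0.00073

Differences from BH-01: to BH-02 (Δx, Δy, Δh) = (-80, -20, +0.03); to BH-03 = (-85, 90, +0.09).
Determinant of the coordinate differences = (-80)·90 − (-85)·(-20) = -8900.
∂h/∂x = [(+0.03)·90 − (+0.09)·(-20)] / -8900 = -0.0005056
∂h/∂y = [(-80)·(+0.09) − (-85)·(+0.03)] / -8900 = +0.0005225
|∇h| = √(-0.0005056² + 0.0005225²) = 0.0007271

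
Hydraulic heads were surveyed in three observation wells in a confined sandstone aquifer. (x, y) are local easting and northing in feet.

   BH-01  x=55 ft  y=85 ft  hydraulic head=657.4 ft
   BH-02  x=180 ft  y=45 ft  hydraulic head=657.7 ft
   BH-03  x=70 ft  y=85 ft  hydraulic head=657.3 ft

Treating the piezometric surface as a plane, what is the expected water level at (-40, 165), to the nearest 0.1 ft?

655.8 ft

With h = a·x + b·y + c and BH-01 as origin, the differences give:
  125·a + (-40)·b = +0.3
  15·a + 0·b = -0.1
Eliminate b (×0 and ×(-40), subtract): 600·a = -4.00 → a = ∂h/∂x = -0.006667
Back-substitute: b = ∂h/∂y = -0.02833.
h(-40, 165) = 657.4 + (-0.006667)·(-95) + (-0.02833)·(80) = 657.4 +0.633 -2.267 = 655.767 ft.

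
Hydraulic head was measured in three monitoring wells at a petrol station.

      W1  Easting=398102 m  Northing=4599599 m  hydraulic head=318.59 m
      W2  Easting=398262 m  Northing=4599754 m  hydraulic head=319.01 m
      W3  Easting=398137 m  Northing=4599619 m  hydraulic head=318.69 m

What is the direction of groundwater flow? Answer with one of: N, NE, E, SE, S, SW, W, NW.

W

Differences from W1: to W2 (Δx, Δy, Δh) = (160, 155, +0.42); to W3 = (35, 20, +0.10).
Solve a·Δx + b·Δy = Δh: det = 160·20 − 35·155 = -2225.
∂h/∂x = [(+0.42)·20 − (+0.10)·155] / -2225 = +0.003191
∂h/∂y = [160·(+0.10) − 35·(+0.42)] / -2225 = -0.0005843
Flow = −∇h = (-0.003191 east, +0.0005843 north), which points west.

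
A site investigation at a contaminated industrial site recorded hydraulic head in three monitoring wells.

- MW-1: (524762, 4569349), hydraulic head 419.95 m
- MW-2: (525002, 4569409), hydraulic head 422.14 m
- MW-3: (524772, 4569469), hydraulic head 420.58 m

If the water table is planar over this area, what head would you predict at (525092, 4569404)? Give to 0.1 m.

Three-point gradient (reference MW-1): Δ to MW-2 = (240, 60, +2.19), Δ to MW-3 = (10, 120, +0.63).
∂h/∂x = +0.007979, ∂h/∂y = +0.004585 (det = 28200).
h(525092, 4569404) = 419.95 + (+0.007979)·(330) + (+0.004585)·(55) = 419.95 +2.633 +0.252 = 422.835 m.

422.8 m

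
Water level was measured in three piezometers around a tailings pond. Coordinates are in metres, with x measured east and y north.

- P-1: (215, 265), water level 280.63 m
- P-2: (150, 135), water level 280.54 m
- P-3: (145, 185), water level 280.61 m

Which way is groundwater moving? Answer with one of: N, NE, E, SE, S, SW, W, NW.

With h = a·x + b·y + c and P-1 as origin, the differences give:
  (-65)·a + (-130)·b = -0.09
  (-70)·a + (-80)·b = -0.02
Eliminate b (×(-80) and ×(-130), subtract): -3900·a = 4.600 → a = ∂h/∂x = -0.001179
Back-substitute: b = ∂h/∂y = +0.001282.
Flow = −∇h = (+0.001179 east, -0.001282 north), which points southeast.

SE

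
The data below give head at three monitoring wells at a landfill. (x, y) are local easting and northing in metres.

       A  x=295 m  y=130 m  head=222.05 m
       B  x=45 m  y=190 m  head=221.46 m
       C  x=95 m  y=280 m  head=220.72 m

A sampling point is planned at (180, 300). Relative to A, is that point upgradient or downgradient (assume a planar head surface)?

downgradient

Three-point gradient (reference A): Δ to B = (-250, 60, -0.59), Δ to C = (-200, 150, -1.33).
∂h/∂x = +0.0003412, ∂h/∂y = -0.008412 (det = -25500).
Head at (180, 300) = 222.05 + (+0.0003412)·(-115) + (-0.008412)·(170) = 220.58 m.
That is lower than the 222.05 m at A, so the point is downgradient.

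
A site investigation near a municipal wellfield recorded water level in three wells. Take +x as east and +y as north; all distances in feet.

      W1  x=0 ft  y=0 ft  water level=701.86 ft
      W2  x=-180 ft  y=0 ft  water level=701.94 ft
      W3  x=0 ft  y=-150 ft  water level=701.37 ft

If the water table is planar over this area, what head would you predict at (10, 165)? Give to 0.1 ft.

∂h/∂x = (701.94 − 701.86) / (-180 − 0) = -0.0004444
∂h/∂y = (701.37 − 701.86) / (-150 − 0) = +0.003267
h(10, 165) = 701.86 + (-0.0004444)·(10) + (+0.003267)·(165) = 701.86 -0.004 +0.539 = 702.395 ft.

702.4 ft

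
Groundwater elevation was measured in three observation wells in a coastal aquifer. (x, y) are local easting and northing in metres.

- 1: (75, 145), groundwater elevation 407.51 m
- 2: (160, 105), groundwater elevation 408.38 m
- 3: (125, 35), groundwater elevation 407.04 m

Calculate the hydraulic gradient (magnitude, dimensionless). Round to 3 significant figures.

0.0193

Three-point gradient (reference 1): Δ to 2 = (85, -40, +0.87), Δ to 3 = (50, -110, -0.47).
∂h/∂x = +0.01558, ∂h/∂y = +0.01135 (det = -7350).
|∇h| = √(0.01558² + 0.01135²) = 0.01928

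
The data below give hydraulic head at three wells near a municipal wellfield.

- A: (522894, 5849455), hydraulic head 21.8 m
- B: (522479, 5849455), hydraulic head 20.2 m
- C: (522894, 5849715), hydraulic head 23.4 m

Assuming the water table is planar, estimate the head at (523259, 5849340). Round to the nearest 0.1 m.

22.5 m

∂h/∂x = (20.2 − 21.8) / (522479 − 522894) = +0.003855
∂h/∂y = (23.4 − 21.8) / (5849715 − 5849455) = +0.006154
h(523259, 5849340) = 21.8 + (+0.003855)·(365) + (+0.006154)·(-115) = 21.8 +1.407 -0.708 = 22.500 m.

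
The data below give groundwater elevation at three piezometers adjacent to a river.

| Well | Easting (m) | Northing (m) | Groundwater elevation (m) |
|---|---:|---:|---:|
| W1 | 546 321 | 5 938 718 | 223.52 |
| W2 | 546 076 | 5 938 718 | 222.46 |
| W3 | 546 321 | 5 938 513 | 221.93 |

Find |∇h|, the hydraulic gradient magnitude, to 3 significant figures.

0.00888

∂h/∂x = (222.46 − 223.52) / (546076 − 546321) = +0.004327
∂h/∂y = (221.93 − 223.52) / (5938513 − 5938718) = +0.007756
|∇h| = √(0.004327² + 0.007756²) = 0.008881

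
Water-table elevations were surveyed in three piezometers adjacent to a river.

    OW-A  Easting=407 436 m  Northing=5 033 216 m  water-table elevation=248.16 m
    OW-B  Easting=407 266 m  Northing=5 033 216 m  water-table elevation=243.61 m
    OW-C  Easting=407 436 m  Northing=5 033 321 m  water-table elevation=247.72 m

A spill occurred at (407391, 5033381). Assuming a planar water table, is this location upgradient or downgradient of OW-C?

downgradient

∂h/∂x = (243.61 − 248.16) / (407266 − 407436) = +0.02676
∂h/∂y = (247.72 − 248.16) / (5033321 − 5033216) = -0.004190
Head at (407391, 5033381) = 248.16 + (+0.02676)·(-45) + (-0.004190)·(165) = 246.26 m.
That is lower than the 247.72 m at OW-C, so the point is downgradient.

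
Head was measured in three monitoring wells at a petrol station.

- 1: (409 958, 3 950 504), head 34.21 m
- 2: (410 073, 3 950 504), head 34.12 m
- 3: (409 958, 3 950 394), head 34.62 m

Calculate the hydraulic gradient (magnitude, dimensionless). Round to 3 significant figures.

∂h/∂x = (34.12 − 34.21) / (410073 − 409958) = -0.0007826
∂h/∂y = (34.62 − 34.21) / (3950394 − 3950504) = -0.003727
|∇h| = √(-0.0007826² + -0.003727²) = 0.003808

0.00381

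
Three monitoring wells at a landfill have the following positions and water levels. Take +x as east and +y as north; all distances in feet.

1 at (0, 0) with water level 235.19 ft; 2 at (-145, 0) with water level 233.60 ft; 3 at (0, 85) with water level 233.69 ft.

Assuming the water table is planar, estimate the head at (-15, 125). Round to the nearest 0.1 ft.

232.8 ft

∂h/∂x = (233.60 − 235.19) / (-145 − 0) = +0.01097
∂h/∂y = (233.69 − 235.19) / (85 − 0) = -0.01765
h(-15, 125) = 235.19 + (+0.01097)·(-15) + (-0.01765)·(125) = 235.19 -0.164 -2.206 = 232.820 ft.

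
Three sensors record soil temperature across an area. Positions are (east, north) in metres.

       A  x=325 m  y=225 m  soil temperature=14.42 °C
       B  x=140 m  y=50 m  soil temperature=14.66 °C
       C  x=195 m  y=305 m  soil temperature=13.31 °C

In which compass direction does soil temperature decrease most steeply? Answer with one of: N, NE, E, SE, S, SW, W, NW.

NW

Three-point gradient (reference A): Δ to B = (-185, -175, +0.24), Δ to C = (-130, 80, -1.11).
∂T/∂x = +0.004662, ∂T/∂y = -0.006300 (det = -37550).
Steepest decrease is along −∇f = (-0.004662 E, +0.006300 N) → northwest.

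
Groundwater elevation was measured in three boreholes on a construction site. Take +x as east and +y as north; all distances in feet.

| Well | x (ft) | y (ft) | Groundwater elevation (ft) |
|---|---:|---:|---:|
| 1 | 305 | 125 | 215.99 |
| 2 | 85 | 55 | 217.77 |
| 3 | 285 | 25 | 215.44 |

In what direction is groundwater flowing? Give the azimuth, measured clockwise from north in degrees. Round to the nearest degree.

Taking 1 as reference: 2−1 = (-220, -70, +1.78); 3−1 = (-20, -100, -0.55).
Determinant of the coordinate differences = (-220)·(-100) − (-20)·(-70) = 20600.
∂h/∂x = [(+1.78)·(-100) − (-0.55)·(-70)] / 20600 = -0.01051
∂h/∂y = [(-220)·(-0.55) − (-20)·(+1.78)] / 20600 = +0.007602
Flow direction (−∇h) has components (+0.01051 E, -0.007602 N).
Azimuth = atan2(E, N) = atan2(+0.01051, -0.007602) = 125.9° ≈ 126°.

126°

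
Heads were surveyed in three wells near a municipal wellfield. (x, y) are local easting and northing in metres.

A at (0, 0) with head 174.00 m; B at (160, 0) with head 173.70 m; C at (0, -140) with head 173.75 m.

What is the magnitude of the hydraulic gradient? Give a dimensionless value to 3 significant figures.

0.00259

∂h/∂x = (173.70 − 174.00) / (160 − 0) = -0.001875
∂h/∂y = (173.75 − 174.00) / (-140 − 0) = +0.001786
|∇h| = √(-0.001875² + 0.001786²) = 0.002589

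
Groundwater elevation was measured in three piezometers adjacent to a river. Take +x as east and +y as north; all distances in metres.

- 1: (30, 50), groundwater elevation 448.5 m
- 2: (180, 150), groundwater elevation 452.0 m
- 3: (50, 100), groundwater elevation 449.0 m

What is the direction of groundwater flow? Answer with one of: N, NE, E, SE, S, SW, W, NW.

With h = a·x + b·y + c and 1 as origin, the differences give:
  150·a + 100·b = +3.5
  20·a + 50·b = +0.5
Eliminate b (×50 and ×100, subtract): 5500·a = 125.00 → a = ∂h/∂x = +0.02273
Back-substitute: b = ∂h/∂y = +0.0009091.
Flow = −∇h = (-0.02273 east, -0.0009091 north), which points west.

W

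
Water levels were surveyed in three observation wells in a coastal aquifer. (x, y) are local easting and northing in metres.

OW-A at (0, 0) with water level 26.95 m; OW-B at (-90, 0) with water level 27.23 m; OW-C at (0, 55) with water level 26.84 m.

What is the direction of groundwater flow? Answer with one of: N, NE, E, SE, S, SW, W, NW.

NE

∂h/∂x = (27.23 − 26.95) / (-90 − 0) = -0.003111
∂h/∂y = (26.84 − 26.95) / (55 − 0) = -0.002000
Flow = −∇h = (+0.003111 east, +0.002000 north), which points northeast.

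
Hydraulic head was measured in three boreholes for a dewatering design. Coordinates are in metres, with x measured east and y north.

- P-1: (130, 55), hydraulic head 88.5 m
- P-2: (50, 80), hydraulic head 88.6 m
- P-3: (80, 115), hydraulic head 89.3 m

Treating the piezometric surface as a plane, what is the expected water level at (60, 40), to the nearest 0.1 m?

88.0 m

With h = a·x + b·y + c and P-1 as origin, the differences give:
  (-80)·a + 25·b = +0.1
  (-50)·a + 60·b = +0.8
Eliminate b (×60 and ×25, subtract): -3550·a = -14.00 → a = ∂h/∂x = +0.003944
Back-substitute: b = ∂h/∂y = +0.01662.
h(60, 40) = 88.5 + (+0.003944)·(-70) + (+0.01662)·(-15) = 88.5 -0.276 -0.249 = 87.975 m.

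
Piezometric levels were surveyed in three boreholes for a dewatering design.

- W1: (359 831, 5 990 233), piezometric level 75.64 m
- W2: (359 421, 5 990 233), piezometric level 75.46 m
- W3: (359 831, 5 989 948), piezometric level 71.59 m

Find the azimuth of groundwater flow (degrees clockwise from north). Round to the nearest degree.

182°

∂h/∂x = (75.46 − 75.64) / (359421 − 359831) = +0.0004390
∂h/∂y = (71.59 − 75.64) / (5989948 − 5990233) = +0.01421
Flow direction (−∇h) has components (-0.0004390 E, -0.01421 N).
Azimuth = atan2(E, N) = atan2(-0.0004390, -0.01421) = 181.8° ≈ 182°.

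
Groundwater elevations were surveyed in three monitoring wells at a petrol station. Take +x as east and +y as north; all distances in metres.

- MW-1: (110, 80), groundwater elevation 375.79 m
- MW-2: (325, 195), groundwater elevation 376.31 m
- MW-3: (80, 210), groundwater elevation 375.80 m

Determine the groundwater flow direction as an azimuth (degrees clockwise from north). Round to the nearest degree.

Taking MW-1 as reference: MW-2−MW-1 = (215, 115, +0.52); MW-3−MW-1 = (-30, 130, +0.01).
Determinant of the coordinate differences = 215·130 − (-30)·115 = 31400.
∂h/∂x = [(+0.52)·130 − (+0.01)·115] / 31400 = +0.002116
∂h/∂y = [215·(+0.01) − (-30)·(+0.52)] / 31400 = +0.0005653
Flow direction (−∇h) has components (-0.002116 E, -0.0005653 N).
Azimuth = atan2(E, N) = atan2(-0.002116, -0.0005653) = 255.0° ≈ 255°.

255°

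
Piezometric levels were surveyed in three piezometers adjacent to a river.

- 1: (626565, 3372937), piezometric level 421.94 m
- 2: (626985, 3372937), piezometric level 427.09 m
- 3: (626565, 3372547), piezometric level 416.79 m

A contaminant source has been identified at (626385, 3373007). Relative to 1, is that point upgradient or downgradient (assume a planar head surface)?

downgradient

∂h/∂x = (427.09 − 421.94) / (626985 − 626565) = +0.01226
∂h/∂y = (416.79 − 421.94) / (3372547 − 3372937) = +0.01321
Head at (626385, 3373007) = 421.94 + (+0.01226)·(-180) + (+0.01321)·(70) = 420.66 m.
That is lower than the 421.94 m at 1, so the point is downgradient.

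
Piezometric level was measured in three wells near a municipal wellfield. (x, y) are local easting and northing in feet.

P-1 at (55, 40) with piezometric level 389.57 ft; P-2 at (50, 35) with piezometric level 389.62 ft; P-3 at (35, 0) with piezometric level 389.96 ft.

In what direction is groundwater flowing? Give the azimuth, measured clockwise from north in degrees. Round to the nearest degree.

003°

With h = a·x + b·y + c and P-1 as origin, the differences give:
  (-5)·a + (-5)·b = +0.05
  (-20)·a + (-40)·b = +0.39
Eliminate b (×(-40) and ×(-5), subtract): 100·a = -0.050 → a = ∂h/∂x = -0.0005000
Back-substitute: b = ∂h/∂y = -0.009500.
Flow direction (−∇h) has components (+0.0005000 E, +0.009500 N).
Azimuth = atan2(E, N) = atan2(+0.0005000, +0.009500) = 3.0° ≈ 003°.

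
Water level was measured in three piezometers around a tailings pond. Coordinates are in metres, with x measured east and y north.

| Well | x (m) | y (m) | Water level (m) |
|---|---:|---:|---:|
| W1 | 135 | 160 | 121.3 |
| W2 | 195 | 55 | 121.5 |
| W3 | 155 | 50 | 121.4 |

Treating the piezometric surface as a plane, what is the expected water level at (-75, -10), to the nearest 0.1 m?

Differences from W1: to W2 (Δx, Δy, Δh) = (60, -105, +0.2); to W3 = (20, -110, +0.1).
Determinant of the coordinate differences = 60·(-110) − 20·(-105) = -4500.
∂h/∂x = [(+0.2)·(-110) − (+0.1)·(-105)] / -4500 = +0.002556
∂h/∂y = [60·(+0.1) − 20·(+0.2)] / -4500 = -0.0004444
h(-75, -10) = 121.3 + (+0.002556)·(-210) + (-0.0004444)·(-170) = 121.3 -0.537 +0.076 = 120.839 m.

120.8 m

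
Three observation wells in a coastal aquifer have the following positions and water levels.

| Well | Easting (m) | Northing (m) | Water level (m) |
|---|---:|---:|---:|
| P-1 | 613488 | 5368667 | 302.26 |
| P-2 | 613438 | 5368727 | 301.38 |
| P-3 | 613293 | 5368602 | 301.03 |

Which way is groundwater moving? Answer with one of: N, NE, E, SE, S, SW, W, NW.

NW

Three-point gradient (reference P-1): Δ to P-2 = (-50, 60, -0.88), Δ to P-3 = (-195, -65, -1.23).
∂h/∂x = +0.008763, ∂h/∂y = -0.007365 (det = 14950).
Flow = −∇h = (-0.008763 east, +0.007365 north), which points northwest.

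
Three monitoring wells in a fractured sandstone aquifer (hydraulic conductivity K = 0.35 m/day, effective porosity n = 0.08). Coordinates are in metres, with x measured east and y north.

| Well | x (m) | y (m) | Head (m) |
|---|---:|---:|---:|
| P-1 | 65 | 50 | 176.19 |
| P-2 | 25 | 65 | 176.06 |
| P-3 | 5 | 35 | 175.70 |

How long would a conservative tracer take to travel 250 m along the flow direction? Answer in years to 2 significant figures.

16 years

With h = a·x + b·y + c and P-1 as origin, the differences give:
  (-40)·a + 15·b = -0.13
  (-60)·a + (-15)·b = -0.49
Eliminate b (×(-15) and ×15, subtract): 1500·a = 9.300 → a = ∂h/∂x = +0.006200
Back-substitute: b = ∂h/∂y = +0.007867.
|∇h| = √(0.006200² + 0.007867²) = 0.01002
Seepage velocity v = K·i/n = 0.35 × 0.01002 / 0.08 = 0.04384 m/day.
t = 250 / 0.04384 = 5703 days = 15.6 years.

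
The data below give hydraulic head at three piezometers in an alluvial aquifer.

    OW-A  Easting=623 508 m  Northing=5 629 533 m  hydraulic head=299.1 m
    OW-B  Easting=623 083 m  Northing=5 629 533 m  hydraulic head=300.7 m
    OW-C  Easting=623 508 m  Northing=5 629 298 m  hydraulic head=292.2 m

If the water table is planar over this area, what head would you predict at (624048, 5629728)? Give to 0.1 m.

∂h/∂x = (300.7 − 299.1) / (623083 − 623508) = -0.003765
∂h/∂y = (292.2 − 299.1) / (5629298 − 5629533) = +0.02936
h(624048, 5629728) = 299.1 + (-0.003765)·(540) + (+0.02936)·(195) = 299.1 -2.033 +5.726 = 302.793 m.

302.8 m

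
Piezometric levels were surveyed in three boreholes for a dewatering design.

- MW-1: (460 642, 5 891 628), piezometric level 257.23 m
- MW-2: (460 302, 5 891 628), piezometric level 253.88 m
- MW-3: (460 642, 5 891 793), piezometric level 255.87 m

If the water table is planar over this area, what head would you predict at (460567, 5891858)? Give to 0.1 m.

∂h/∂x = (253.88 − 257.23) / (460302 − 460642) = +0.009853
∂h/∂y = (255.87 − 257.23) / (5891793 − 5891628) = -0.008242
h(460567, 5891858) = 257.23 + (+0.009853)·(-75) + (-0.008242)·(230) = 257.23 -0.739 -1.896 = 254.595 m.

254.6 m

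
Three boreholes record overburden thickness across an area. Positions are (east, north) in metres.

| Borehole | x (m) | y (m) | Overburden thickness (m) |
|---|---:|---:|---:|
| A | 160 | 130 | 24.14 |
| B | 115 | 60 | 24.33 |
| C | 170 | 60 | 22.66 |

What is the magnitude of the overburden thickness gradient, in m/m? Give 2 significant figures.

0.035 m/m

Differences from A: to B (Δx, Δy, Δh) = (-45, -70, +0.19); to C = (10, -70, -1.48).
Solve a·Δx + b·Δy = Δd: det = (-45)·(-70) − 10·(-70) = 3850.
∂d/∂x = [(+0.19)·(-70) − (-1.48)·(-70)] / 3850 = -0.03036
∂d/∂y = [(-45)·(-1.48) − 10·(+0.19)] / 3850 = +0.01681
|∇f| = √(-0.03036² + 0.01681²) = 0.0347 m/m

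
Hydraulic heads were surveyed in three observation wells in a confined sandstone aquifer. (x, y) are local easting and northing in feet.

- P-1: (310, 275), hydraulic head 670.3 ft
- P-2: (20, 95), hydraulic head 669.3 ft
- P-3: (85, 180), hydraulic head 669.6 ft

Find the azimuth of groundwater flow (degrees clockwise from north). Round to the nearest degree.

235°

With h = a·x + b·y + c and P-1 as origin, the differences give:
  (-290)·a + (-180)·b = -1.0
  (-225)·a + (-95)·b = -0.7
Eliminate b (×(-95) and ×(-180), subtract): -12950·a = -31.00 → a = ∂h/∂x = +0.002394
Back-substitute: b = ∂h/∂y = +0.001699.
Flow direction (−∇h) has components (-0.002394 E, -0.001699 N).
Azimuth = atan2(E, N) = atan2(-0.002394, -0.001699) = 234.6° ≈ 235°.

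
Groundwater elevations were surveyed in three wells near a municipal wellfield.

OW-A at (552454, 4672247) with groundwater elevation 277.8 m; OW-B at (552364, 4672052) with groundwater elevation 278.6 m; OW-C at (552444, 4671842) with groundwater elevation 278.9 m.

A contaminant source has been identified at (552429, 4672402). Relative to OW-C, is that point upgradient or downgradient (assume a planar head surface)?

downgradient

With h = a·x + b·y + c and OW-A as origin, the differences give:
  (-90)·a + (-195)·b = +0.8
  (-10)·a + (-405)·b = +1.1
Eliminate b (×(-405) and ×(-195), subtract): 34500·a = -109.50 → a = ∂h/∂x = -0.003174
Back-substitute: b = ∂h/∂y = -0.002638.
Head at (552429, 4672402) = 277.8 + (-0.003174)·(-25) + (-0.002638)·(155) = 277.47 m.
That is lower than the 278.9 m at OW-C, so the point is downgradient.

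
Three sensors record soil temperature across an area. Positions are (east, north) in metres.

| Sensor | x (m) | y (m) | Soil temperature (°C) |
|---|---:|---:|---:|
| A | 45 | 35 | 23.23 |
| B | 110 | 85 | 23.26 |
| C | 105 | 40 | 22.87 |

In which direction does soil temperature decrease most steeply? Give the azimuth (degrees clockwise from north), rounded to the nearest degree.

144°

Differences from A: to B (Δx, Δy, Δh) = (65, 50, +0.03); to C = (60, 5, -0.36).
Determinant of the coordinate differences = 65·5 − 60·50 = -2675.
∂T/∂x = [(+0.03)·5 − (-0.36)·50] / -2675 = -0.006785
∂T/∂y = [65·(-0.36) − 60·(+0.03)] / -2675 = +0.009421
Steepest decrease is along −∇f: components (+0.006785 E, -0.009421 N).
Azimuth = atan2(+0.006785, -0.009421) = 144.2° ≈ 144°.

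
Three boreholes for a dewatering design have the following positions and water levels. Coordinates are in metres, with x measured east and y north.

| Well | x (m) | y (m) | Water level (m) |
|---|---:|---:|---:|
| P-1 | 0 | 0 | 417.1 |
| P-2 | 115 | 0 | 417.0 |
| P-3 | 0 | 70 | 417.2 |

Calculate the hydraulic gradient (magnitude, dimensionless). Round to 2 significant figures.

∂h/∂x = (417.0 − 417.1) / (115 − 0) = -0.0008696
∂h/∂y = (417.2 − 417.1) / (70 − 0) = +0.001429
|∇h| = √(-0.0008696² + 0.001429²) = 0.001673

0.0017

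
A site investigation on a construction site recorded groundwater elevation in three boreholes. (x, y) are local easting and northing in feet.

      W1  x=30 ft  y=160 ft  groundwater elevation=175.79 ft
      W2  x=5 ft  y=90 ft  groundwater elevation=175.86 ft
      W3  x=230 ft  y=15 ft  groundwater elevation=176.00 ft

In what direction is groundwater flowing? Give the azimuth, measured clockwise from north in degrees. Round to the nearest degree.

Differences from W1: to W2 (Δx, Δy, Δh) = (-25, -70, +0.07); to W3 = (200, -145, +0.21).
Determinant of the coordinate differences = (-25)·(-145) − 200·(-70) = 17625.
∂h/∂x = [(+0.07)·(-145) − (+0.21)·(-70)] / 17625 = +0.0002582
∂h/∂y = [(-25)·(+0.21) − 200·(+0.07)] / 17625 = -0.001092
Flow direction (−∇h) has components (-0.0002582 E, +0.001092 N).
Azimuth = atan2(E, N) = atan2(-0.0002582, +0.001092) = 346.7° ≈ 347°.

347°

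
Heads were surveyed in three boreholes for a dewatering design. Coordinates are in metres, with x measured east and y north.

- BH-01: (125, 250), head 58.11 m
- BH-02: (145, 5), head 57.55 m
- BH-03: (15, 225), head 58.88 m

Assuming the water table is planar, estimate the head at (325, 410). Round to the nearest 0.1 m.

Taking BH-01 as reference: BH-02−BH-01 = (20, -245, -0.56); BH-03−BH-01 = (-110, -25, +0.77).
Determinant of the coordinate differences = 20·(-25) − (-110)·(-245) = -27450.
∂h/∂x = [(-0.56)·(-25) − (+0.77)·(-245)] / -27450 = -0.007383
∂h/∂y = [20·(+0.77) − (-110)·(-0.56)] / -27450 = +0.001683
h(325, 410) = 58.11 + (-0.007383)·(200) + (+0.001683)·(160) = 58.11 -1.477 +0.269 = 56.903 m.

56.9 m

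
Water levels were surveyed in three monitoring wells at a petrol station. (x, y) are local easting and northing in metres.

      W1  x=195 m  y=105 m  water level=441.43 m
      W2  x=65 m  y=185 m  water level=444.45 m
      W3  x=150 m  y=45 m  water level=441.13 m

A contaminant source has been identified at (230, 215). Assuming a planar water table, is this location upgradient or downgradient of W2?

downgradient

Differences from W1: to W2 (Δx, Δy, Δh) = (-130, 80, +3.02); to W3 = (-45, -60, -0.30).
Determinant of the coordinate differences = (-130)·(-60) − (-45)·80 = 11400.
∂h/∂x = [(+3.02)·(-60) − (-0.30)·80] / 11400 = -0.01379
∂h/∂y = [(-130)·(-0.30) − (-45)·(+3.02)] / 11400 = +0.01534
Head at (230, 215) = 441.43 + (-0.01379)·(35) + (+0.01534)·(110) = 442.63 m.
That is lower than the 444.45 m at W2, so the point is downgradient.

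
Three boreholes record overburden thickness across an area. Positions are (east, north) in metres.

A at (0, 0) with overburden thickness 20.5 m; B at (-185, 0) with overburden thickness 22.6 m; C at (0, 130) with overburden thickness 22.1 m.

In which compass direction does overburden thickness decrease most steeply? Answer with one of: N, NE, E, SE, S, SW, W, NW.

∂d/∂x = (22.6 − 20.5) / (-185 − 0) = -0.01135
∂d/∂y = (22.1 − 20.5) / (130 − 0) = +0.01231
Steepest decrease is along −∇f = (+0.01135 E, -0.01231 N) → southeast.

SE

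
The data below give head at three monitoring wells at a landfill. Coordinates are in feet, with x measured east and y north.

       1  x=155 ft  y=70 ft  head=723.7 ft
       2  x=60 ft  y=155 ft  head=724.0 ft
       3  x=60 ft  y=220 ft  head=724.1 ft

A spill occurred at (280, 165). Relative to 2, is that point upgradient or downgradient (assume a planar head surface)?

downgradient

Taking 1 as reference: 2−1 = (-95, 85, +0.3); 3−1 = (-95, 150, +0.4).
Determinant of the coordinate differences = (-95)·150 − (-95)·85 = -6175.
∂h/∂x = [(+0.3)·150 − (+0.4)·85] / -6175 = -0.001781
∂h/∂y = [(-95)·(+0.4) − (-95)·(+0.3)] / -6175 = +0.001538
Head at (280, 165) = 723.7 + (-0.001781)·(125) + (+0.001538)·(95) = 723.62 ft.
That is lower than the 724.0 ft at 2, so the point is downgradient.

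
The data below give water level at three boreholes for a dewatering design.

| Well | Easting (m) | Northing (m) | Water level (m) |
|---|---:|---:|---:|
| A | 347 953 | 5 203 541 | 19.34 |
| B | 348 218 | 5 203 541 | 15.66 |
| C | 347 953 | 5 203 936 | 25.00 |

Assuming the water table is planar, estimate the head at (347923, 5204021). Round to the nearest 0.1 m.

26.6 m

∂h/∂x = (15.66 − 19.34) / (348218 − 347953) = -0.01389
∂h/∂y = (25.00 − 19.34) / (5203936 − 5203541) = +0.01433
h(347923, 5204021) = 19.34 + (-0.01389)·(-30) + (+0.01433)·(480) = 19.34 +0.417 +6.878 = 26.635 m.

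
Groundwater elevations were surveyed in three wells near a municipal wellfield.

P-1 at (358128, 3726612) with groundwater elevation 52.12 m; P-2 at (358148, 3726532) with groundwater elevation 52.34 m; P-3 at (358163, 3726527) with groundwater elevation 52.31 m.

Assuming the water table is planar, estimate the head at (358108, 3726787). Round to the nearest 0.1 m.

51.6 m

Differences from P-1: to P-2 (Δx, Δy, Δh) = (20, -80, +0.22); to P-3 = (35, -85, +0.19).
Determinant of the coordinate differences = 20·(-85) − 35·(-80) = 1100.
∂h/∂x = [(+0.22)·(-85) − (+0.19)·(-80)] / 1100 = -0.003182
∂h/∂y = [20·(+0.19) − 35·(+0.22)] / 1100 = -0.003545
h(358108, 3726787) = 52.12 + (-0.003182)·(-20) + (-0.003545)·(175) = 52.12 +0.064 -0.620 = 51.563 m.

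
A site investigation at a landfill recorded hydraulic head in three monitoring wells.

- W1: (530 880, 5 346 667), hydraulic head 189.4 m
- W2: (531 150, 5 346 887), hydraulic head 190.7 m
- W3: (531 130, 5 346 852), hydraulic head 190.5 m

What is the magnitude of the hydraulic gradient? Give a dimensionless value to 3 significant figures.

0.00555

Three-point gradient (reference W1): Δ to W2 = (270, 220, +1.3), Δ to W3 = (250, 185, +1.1).
∂h/∂x = +0.0002970, ∂h/∂y = +0.005545 (det = -5050).
|∇h| = √(0.0002970² + 0.005545²) = 0.005553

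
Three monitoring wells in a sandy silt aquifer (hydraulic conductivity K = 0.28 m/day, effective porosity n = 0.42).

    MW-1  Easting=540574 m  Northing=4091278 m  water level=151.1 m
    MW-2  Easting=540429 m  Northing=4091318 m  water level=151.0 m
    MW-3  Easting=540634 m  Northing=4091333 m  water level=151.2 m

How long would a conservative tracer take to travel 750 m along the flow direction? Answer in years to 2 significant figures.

2500 years

Taking MW-1 as reference: MW-2−MW-1 = (-145, 40, -0.1); MW-3−MW-1 = (60, 55, +0.1).
Solve a·Δx + b·Δy = Δh: det = (-145)·55 − 60·40 = -10375.
∂h/∂x = [(-0.1)·55 − (+0.1)·40] / -10375 = +0.0009157
∂h/∂y = [(-145)·(+0.1) − 60·(-0.1)] / -10375 = +0.0008193
|∇h| = √(0.0009157² + 0.0008193²) = 0.001229
Seepage velocity v = K·i/n = 0.28 × 0.001229 / 0.42 = 0.0008193 m/day.
t = 750 / 0.0008193 = 9.154e+05 days = 2.51e+03 years.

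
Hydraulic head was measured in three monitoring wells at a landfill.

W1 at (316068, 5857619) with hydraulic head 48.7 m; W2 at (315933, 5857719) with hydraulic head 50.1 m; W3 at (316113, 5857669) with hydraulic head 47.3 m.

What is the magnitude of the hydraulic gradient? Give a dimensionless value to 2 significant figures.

With h = a·x + b·y + c and W1 as origin, the differences give:
  (-135)·a + 100·b = +1.4
  45·a + 50·b = -1.4
Eliminate b (×50 and ×100, subtract): -11250·a = 210.00 → a = ∂h/∂x = -0.01867
Back-substitute: b = ∂h/∂y = -0.01120.
|∇h| = √(-0.01867² + -0.01120²) = 0.02177

0.022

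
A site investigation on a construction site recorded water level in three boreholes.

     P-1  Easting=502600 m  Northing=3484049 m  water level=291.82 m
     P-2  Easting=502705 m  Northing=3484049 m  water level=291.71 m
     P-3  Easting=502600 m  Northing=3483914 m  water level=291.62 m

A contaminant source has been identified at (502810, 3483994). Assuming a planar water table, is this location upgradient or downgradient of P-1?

downgradient

∂h/∂x = (291.71 − 291.82) / (502705 − 502600) = -0.001048
∂h/∂y = (291.62 − 291.82) / (3483914 − 3484049) = +0.001481
Head at (502810, 3483994) = 291.82 + (-0.001048)·(210) + (+0.001481)·(-55) = 291.52 m.
That is lower than the 291.82 m at P-1, so the point is downgradient.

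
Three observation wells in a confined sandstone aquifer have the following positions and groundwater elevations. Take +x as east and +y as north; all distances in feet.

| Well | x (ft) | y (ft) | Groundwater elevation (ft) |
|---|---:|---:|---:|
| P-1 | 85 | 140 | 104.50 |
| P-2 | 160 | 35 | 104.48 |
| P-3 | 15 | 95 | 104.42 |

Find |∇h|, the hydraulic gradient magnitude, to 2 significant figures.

Differences from P-1: to P-2 (Δx, Δy, Δh) = (75, -105, -0.02); to P-3 = (-70, -45, -0.08).
Determinant of the coordinate differences = 75·(-45) − (-70)·(-105) = -10725.
∂h/∂x = [(-0.02)·(-45) − (-0.08)·(-105)] / -10725 = +0.0006993
∂h/∂y = [75·(-0.08) − (-70)·(-0.02)] / -10725 = +0.0006900
|∇h| = √(0.0006993² + 0.0006900²) = 0.0009824

0.00098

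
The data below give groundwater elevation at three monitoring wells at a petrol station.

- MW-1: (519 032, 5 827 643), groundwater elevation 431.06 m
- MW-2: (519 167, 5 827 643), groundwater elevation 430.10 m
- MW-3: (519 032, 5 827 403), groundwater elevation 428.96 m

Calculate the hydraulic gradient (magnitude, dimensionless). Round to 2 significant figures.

0.011

∂h/∂x = (430.10 − 431.06) / (519167 − 519032) = -0.007111
∂h/∂y = (428.96 − 431.06) / (5827403 − 5827643) = +0.008750
|∇h| = √(-0.007111² + 0.008750²) = 0.01128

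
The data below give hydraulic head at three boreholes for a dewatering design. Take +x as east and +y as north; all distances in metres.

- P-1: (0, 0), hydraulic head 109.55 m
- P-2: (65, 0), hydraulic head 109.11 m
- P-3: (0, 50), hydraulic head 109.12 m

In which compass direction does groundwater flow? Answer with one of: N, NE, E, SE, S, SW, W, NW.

∂h/∂x = (109.11 − 109.55) / (65 − 0) = -0.006769
∂h/∂y = (109.12 − 109.55) / (50 − 0) = -0.008600
Flow = −∇h = (+0.006769 east, +0.008600 north), which points northeast.

NE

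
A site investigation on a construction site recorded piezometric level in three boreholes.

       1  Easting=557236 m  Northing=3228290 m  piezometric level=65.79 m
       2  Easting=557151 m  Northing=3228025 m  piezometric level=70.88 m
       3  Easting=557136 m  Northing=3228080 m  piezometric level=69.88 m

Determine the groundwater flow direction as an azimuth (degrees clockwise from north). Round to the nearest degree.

005°

With h = a·x + b·y + c and 1 as origin, the differences give:
  (-85)·a + (-265)·b = +5.09
  (-100)·a + (-210)·b = +4.09
Eliminate b (×(-210) and ×(-265), subtract): -8650·a = 14.950 → a = ∂h/∂x = -0.001728
Back-substitute: b = ∂h/∂y = -0.01865.
Flow direction (−∇h) has components (+0.001728 E, +0.01865 N).
Azimuth = atan2(E, N) = atan2(+0.001728, +0.01865) = 5.3° ≈ 005°.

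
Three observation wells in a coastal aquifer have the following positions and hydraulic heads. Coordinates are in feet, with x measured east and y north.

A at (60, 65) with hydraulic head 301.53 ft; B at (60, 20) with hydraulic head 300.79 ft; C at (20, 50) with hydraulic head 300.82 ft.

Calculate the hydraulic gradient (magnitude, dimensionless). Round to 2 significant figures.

0.020

Taking A as reference: B−A = (0, -45, -0.74); C−A = (-40, -15, -0.71).
Determinant of the coordinate differences = 0·(-15) − (-40)·(-45) = -1800.
∂h/∂x = [(-0.74)·(-15) − (-0.71)·(-45)] / -1800 = +0.01158
∂h/∂y = [0·(-0.71) − (-40)·(-0.74)] / -1800 = +0.01644
|∇h| = √(0.01158² + 0.01644²) = 0.02011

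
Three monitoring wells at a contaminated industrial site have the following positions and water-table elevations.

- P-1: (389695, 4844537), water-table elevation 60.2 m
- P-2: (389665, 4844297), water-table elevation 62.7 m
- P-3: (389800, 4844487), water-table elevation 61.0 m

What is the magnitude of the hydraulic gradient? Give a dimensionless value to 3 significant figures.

0.0110

Taking P-1 as reference: P-2−P-1 = (-30, -240, +2.5); P-3−P-1 = (105, -50, +0.8).
Determinant of the coordinate differences = (-30)·(-50) − 105·(-240) = 26700.
∂h/∂x = [(+2.5)·(-50) − (+0.8)·(-240)] / 26700 = +0.002509
∂h/∂y = [(-30)·(+0.8) − 105·(+2.5)] / 26700 = -0.01073
|∇h| = √(0.002509² + -0.01073²) = 0.01102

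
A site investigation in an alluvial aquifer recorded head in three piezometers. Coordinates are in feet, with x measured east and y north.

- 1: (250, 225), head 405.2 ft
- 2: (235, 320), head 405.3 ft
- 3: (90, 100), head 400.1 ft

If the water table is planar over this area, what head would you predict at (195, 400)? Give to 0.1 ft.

Three-point gradient (reference 1): Δ to 2 = (-15, 95, +0.1), Δ to 3 = (-160, -125, -5.1).
∂h/∂x = +0.02764, ∂h/∂y = +0.005417 (det = 17075).
h(195, 400) = 405.2 + (+0.02764)·(-55) + (+0.005417)·(175) = 405.2 -1.520 +0.948 = 404.628 ft.

404.6 ft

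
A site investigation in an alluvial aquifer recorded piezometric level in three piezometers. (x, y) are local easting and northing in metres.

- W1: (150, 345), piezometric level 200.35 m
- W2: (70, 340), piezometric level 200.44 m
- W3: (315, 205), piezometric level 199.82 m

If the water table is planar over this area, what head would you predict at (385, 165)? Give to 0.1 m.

With h = a·x + b·y + c and W1 as origin, the differences give:
  (-80)·a + (-5)·b = +0.09
  165·a + (-140)·b = -0.53
Eliminate b (×(-140) and ×(-5), subtract): 12025·a = -15.250 → a = ∂h/∂x = -0.001268
Back-substitute: b = ∂h/∂y = +0.002291.
h(385, 165) = 200.35 + (-0.001268)·(235) + (+0.002291)·(-180) = 200.35 -0.298 -0.412 = 199.640 m.

199.6 m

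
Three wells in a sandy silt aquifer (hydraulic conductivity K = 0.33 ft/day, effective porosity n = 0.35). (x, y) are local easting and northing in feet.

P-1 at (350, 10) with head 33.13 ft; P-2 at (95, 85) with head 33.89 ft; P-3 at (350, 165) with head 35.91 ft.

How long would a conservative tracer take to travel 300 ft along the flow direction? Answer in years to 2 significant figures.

Differences from P-1: to P-2 (Δx, Δy, Δh) = (-255, 75, +0.76); to P-3 = (0, 155, +2.78).
Solve a·Δx + b·Δy = Δh: det = (-255)·155 − 0·75 = -39525.
∂h/∂x = [(+0.76)·155 − (+2.78)·75] / -39525 = +0.002295
∂h/∂y = [(-255)·(+2.78) − 0·(+0.76)] / -39525 = +0.01794
|∇h| = √(0.002295² + 0.01794²) = 0.01809
Seepage velocity v = K·i/n = 0.33 × 0.01809 / 0.35 = 0.01706 ft/day.
t = 300 / 0.01706 = 1.758e+04 days = 48.1 years.

48 years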